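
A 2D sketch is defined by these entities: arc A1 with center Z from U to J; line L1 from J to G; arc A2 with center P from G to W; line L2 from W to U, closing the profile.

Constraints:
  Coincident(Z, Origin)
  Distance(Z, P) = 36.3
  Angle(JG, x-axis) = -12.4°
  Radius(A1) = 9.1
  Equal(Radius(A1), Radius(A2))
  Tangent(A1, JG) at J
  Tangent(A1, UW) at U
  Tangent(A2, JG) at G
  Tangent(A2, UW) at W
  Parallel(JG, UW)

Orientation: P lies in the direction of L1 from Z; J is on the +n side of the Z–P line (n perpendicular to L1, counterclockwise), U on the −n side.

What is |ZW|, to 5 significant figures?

37.423

The slot axis is L1's direction at -12.4°, so u = (cos -12.4°, sin -12.4°) = (0.97667, -0.21474) and n = (−sin -12.4°, cos -12.4°) = (0.21474, 0.97667). Z is at the origin and P lies 36.3 along u from Z, so P = 36.3·u = (35.453, -7.7949). Tangency of A1 to both parallel lines with radius 9.1 puts J and U at Z ± 9.1·n: J = (1.9541, 8.8877), U = (-1.9541, -8.8877). Equal radii place G and W the same way about P: G = P + 9.1·n = (37.407, 1.0928), W = P − 9.1·n = (33.499, -16.683). Then |ZW| = |W − Z| = 37.423.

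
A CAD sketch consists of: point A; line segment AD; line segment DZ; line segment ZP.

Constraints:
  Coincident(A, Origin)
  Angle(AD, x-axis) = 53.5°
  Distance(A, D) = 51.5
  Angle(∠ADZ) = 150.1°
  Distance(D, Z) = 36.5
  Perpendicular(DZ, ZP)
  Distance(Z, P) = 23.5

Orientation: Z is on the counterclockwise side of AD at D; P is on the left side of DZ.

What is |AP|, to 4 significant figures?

81.17

A is at the origin; AD runs at 53.5° with length 51.5, so D = 51.5·(cos 53.5°, sin 53.5°) = (30.63, 41.40). ∠ADZ = 150.1°, so DZ runs at 53.5° + (180° − 150.1°) = 83.40° from the x-axis; with |DZ| = 36.5, Z = D + 36.5·(cos 83.40°, sin 83.40°) = (34.83, 77.66). DZ is perpendicular to ZP; with |ZP| = 23.5 on the left of DZ, P = Z + 23.5·(-0.9934, 0.1149) = (11.48, 80.36). Then |AP| = |P − A| = 81.17.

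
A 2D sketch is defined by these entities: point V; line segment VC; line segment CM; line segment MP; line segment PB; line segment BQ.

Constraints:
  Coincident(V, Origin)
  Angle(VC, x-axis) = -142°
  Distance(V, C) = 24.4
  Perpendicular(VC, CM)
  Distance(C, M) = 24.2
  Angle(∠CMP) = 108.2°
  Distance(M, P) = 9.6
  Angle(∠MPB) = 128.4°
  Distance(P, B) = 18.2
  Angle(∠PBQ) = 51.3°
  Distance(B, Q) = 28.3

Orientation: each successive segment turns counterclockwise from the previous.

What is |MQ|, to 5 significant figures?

15.935

V is at the origin; VC runs at -142.0° with length 24.4, so C = (-19.227, -15.022). VC ⟂ CM, so CM runs at -52.000°; with |CM| = 24.2, M = (-4.3285, -34.092). ∠CMP = 108.2° gives MP at 19.800° from the x-axis; with |MP| = 9.6, P = (4.7040, -30.840). ∠MPB = 128.4° gives PB at 71.400° from the x-axis; with |PB| = 18.2, B = (10.509, -13.591). ∠PBQ = 51.3° gives BQ at -159.90° from the x-axis; with |BQ| = 28.3, Q = (-16.067, -23.316). Then |MQ| = |Q − M| = 15.935.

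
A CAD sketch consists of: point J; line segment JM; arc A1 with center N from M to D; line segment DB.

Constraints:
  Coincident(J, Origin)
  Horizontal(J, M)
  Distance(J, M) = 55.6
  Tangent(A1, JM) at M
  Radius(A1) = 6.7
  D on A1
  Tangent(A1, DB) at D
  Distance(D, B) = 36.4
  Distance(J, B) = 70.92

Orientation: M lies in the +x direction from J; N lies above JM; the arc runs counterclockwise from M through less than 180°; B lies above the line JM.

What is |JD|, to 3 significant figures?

62.7

J is at the origin; JM is horizontal with |JM| = 55.6 and M on the +x side, so M = (55.6, 0.00). Since A1 is tangent to JM there, NM ⟂ JM, so N = M + (0, 6.7) = (55.6, 6.70). Since ND ⟂ DB (tangency), |NB| = √(6.7² + 36.4²) = 37.0 regardless of where D sits on A1. So B lies on both circle(J, 70.92) and circle(N, 37.0); the above-JM intersection is B = (55.8, 43.7). D is the foot of the tangent from B: D = (62.2, 7.87).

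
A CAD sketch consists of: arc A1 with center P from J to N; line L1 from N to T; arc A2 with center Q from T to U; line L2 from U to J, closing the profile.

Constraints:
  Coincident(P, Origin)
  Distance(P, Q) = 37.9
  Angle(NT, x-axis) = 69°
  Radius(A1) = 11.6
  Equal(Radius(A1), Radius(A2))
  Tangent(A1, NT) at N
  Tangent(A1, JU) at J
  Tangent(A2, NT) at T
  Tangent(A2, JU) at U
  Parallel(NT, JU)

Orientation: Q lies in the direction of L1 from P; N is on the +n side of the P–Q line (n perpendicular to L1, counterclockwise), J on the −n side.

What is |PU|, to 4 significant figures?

39.64

The slot axis is L1's direction at 69.0°, so u = (cos 69.0°, sin 69.0°) = (0.3584, 0.9336) and n = (−sin 69.0°, cos 69.0°) = (-0.9336, 0.3584). P is at the origin and Q lies 37.9 along u from P, so Q = 37.9·u = (13.58, 35.38). Tangency of A1 to both parallel lines with radius 11.6 puts N and J at P ± 11.6·n: N = (-10.83, 4.157), J = (10.83, -4.157). Equal radii place T and U the same way about Q: T = Q + 11.6·n = (2.753, 39.54), U = Q − 11.6·n = (24.41, 31.23). Then |PU| = |U − P| = 39.64.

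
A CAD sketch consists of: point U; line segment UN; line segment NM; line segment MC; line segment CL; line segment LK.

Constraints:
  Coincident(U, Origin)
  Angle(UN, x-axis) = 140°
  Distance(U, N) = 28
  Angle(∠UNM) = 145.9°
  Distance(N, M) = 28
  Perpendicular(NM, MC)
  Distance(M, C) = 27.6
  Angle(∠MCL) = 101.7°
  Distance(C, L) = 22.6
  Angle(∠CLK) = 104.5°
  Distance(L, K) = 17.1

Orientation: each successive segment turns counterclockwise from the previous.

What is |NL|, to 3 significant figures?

32.7

U is at the origin; UN runs at 140.0° with length 28.0, so N = (-21.4, 18.0). ∠UNM = 145.9° gives NM at 174° from the x-axis; with |NM| = 28.0, M = (-49.3, 20.9). NM ⟂ MC, so MC runs at -95.9°; with |MC| = 27.6, C = (-52.1, -6.58). ∠MCL = 101.7° gives CL at -17.6° from the x-axis; with |CL| = 22.6, L = (-30.6, -13.4). Then |NL| = |L − N| = 32.7.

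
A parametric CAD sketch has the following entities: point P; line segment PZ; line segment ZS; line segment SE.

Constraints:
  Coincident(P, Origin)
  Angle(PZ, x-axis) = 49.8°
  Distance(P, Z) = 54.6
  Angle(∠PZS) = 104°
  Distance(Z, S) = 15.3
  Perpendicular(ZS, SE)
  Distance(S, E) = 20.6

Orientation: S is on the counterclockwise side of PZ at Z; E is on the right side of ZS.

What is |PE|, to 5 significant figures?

78.908

∠PZS = 104.0°, so ZS runs at 49.8° + (180° − 104.0°) = 125.80° from the x-axis; with |ZS| = 15.3, S = Z + 15.3·(cos 125.80°, sin 125.80°) = (26.292, 54.113). ZS is perpendicular to SE; with |SE| = 20.6 on the right of ZS, E = S + 20.6·(0.81106, 0.58496) = (43.000, 66.163). Then |PE| = |E − P| = 78.908.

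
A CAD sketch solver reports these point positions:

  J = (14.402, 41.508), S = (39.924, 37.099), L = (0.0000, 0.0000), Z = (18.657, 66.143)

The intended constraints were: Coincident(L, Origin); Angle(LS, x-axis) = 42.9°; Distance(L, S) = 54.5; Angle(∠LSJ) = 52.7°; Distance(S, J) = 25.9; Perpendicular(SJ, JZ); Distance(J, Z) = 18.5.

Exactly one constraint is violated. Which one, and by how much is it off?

Distance(J, Z) = 18.5 — off by 6.50.

L = (0.00, 0.00) ✓; LS at 42.90° ✓; |LS| = 54.50 ✓; ∠LSJ = 52.70° ✓; |SJ| = 25.90 ✓; ∠(SJ, JZ) = 90.00° ✓; |JZ| = 25.00 ✗.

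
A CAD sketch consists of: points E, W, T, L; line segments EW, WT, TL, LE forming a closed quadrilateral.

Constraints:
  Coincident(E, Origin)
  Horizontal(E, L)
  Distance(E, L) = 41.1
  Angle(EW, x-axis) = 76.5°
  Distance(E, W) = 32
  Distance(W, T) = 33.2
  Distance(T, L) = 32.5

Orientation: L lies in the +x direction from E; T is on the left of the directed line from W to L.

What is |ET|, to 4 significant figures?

52.04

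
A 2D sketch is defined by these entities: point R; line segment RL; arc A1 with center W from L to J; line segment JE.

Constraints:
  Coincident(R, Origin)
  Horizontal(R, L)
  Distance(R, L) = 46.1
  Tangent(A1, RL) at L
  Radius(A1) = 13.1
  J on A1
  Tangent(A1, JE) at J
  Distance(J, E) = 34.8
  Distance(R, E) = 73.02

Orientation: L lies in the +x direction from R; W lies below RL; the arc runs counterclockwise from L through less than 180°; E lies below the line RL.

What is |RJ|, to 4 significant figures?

40.40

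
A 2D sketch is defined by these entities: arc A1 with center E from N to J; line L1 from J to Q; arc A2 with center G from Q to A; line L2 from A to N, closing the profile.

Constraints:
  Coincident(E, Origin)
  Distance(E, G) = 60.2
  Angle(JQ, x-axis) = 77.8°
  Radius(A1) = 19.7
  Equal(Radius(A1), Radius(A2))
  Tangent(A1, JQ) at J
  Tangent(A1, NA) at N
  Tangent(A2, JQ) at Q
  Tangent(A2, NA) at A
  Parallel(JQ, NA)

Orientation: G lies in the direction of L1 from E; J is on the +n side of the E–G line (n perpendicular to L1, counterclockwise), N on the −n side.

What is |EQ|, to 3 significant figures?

63.3

Tangency of A1 to both parallel lines with radius 19.7 puts J and N at E ± 19.7·n: J = (-19.3, 4.16), N = (19.3, -4.16). Equal radii place Q and A the same way about G: Q = G + 19.7·n = (-6.53, 63.0), A = G − 19.7·n = (32.0, 54.7). Then |EQ| = |Q − E| = 63.3.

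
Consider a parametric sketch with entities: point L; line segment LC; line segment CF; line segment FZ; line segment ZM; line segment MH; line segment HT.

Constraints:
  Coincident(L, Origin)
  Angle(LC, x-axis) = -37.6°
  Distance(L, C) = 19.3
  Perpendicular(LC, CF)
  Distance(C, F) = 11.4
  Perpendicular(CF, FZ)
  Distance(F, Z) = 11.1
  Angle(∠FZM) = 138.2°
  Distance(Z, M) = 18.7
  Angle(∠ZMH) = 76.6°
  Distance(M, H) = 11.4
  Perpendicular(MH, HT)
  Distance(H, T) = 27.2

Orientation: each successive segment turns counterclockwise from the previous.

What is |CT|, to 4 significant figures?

14.77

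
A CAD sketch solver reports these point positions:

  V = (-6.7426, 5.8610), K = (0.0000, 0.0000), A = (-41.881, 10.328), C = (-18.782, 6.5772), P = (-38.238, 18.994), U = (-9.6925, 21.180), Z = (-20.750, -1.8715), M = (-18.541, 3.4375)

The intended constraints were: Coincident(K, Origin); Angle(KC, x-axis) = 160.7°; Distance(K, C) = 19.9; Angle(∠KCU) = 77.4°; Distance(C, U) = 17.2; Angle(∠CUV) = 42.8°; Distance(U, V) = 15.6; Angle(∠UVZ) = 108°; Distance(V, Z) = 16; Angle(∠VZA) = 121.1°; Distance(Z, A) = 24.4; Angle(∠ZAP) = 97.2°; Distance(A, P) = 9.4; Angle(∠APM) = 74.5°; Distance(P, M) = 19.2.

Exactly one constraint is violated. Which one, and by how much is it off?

Distance(P, M) = 19.2 — off by 5.90.

K = (0.00, 0.00) ✓; KC at 160.7° ✓; |KC| = 19.90 ✓; ∠KCU = 77.40° ✓; |CU| = 17.20 ✓; ∠CUV = 42.80° ✓; |UV| = 15.60 ✓; ∠UVZ = 108.0° ✓; |VZ| = 16.00 ✓; ∠VZA = 121.1° ✓; |ZA| = 24.40 ✓; ∠ZAP = 97.20° ✓; |AP| = 9.401 ✓; ∠APM = 74.50° ✓; |PM| = 25.10 ✗.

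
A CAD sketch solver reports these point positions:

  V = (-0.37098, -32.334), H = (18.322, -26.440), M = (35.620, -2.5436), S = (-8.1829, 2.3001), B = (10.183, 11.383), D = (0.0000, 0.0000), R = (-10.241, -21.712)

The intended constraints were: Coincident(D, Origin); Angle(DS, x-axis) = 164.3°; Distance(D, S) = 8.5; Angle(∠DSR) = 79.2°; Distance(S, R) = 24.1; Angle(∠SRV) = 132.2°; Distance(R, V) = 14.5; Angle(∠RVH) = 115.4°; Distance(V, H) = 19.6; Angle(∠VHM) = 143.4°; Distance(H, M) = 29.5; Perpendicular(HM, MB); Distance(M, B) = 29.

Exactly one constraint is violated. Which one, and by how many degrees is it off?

Perpendicular(HM, MB) — off by 7.20°.

D = (0.00, 0.00) ✓; DS at 164.3° ✓; |DS| = 8.500 ✓; ∠DSR = 79.20° ✓; |SR| = 24.10 ✓; ∠SRV = 132.2° ✓; |RV| = 14.50 ✓; ∠RVH = 115.4° ✓; |VH| = 19.60 ✓; ∠VHM = 143.4° ✓; |HM| = 29.50 ✓; ∠(HM, MB) = 97.20° ✗; |MB| = 29.00 ✓.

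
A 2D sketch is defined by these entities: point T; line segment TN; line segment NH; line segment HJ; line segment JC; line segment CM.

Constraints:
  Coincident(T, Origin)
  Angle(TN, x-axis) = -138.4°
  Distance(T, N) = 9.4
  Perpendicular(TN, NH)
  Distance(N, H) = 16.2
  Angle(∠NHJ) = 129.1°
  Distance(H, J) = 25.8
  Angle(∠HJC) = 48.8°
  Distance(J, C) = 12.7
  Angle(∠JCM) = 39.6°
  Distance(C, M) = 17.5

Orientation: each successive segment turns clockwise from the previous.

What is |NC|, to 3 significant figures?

27.8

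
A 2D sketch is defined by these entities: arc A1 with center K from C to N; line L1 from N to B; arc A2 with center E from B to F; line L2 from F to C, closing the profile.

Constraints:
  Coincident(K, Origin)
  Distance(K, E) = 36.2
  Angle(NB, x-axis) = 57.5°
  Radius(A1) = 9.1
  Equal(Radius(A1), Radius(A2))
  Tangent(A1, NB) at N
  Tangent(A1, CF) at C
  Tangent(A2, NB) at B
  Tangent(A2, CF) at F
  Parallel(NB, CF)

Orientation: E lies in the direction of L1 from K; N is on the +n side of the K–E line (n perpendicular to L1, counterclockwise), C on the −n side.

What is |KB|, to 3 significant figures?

37.3

The slot axis is L1's direction at 57.5°, so u = (cos 57.5°, sin 57.5°) = (0.537, 0.843) and n = (−sin 57.5°, cos 57.5°) = (-0.843, 0.537). K is at the origin and E lies 36.2 along u from K, so E = 36.2·u = (19.5, 30.5). Tangency of A1 to both parallel lines with radius 9.1 puts N and C at K ± 9.1·n: N = (-7.67, 4.89), C = (7.67, -4.89). Equal radii place B and F the same way about E: B = E + 9.1·n = (11.8, 35.4), F = E − 9.1·n = (27.1, 25.6). Then |KB| = |B − K| = 37.3.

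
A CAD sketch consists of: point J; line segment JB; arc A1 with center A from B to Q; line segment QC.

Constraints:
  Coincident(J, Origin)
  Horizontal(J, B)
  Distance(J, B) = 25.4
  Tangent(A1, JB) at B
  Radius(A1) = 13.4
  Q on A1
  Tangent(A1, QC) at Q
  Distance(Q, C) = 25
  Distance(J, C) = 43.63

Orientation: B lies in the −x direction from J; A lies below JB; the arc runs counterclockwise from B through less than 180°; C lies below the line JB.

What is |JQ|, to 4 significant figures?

41.64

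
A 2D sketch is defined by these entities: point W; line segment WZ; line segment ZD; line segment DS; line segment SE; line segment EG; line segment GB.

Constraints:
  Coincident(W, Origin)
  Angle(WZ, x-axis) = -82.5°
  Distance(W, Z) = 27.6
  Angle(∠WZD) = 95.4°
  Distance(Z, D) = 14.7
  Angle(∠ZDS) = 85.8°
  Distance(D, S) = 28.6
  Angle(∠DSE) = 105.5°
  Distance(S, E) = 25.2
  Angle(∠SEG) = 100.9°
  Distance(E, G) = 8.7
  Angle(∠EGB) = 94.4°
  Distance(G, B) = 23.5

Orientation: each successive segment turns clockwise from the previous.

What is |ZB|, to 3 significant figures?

15.9

W is at the origin; WZ runs at -82.5° with length 27.6, so Z = (3.60, -27.4). ∠WZD = 95.4° gives ZD at -167° from the x-axis; with |ZD| = 14.7, D = (-10.7, -30.6). ∠ZDS = 85.8° gives DS at 98.7° from the x-axis; with |DS| = 28.6, S = (-15.1, -2.37). ∠DSE = 105.5° gives SE at 24.2° from the x-axis; with |SE| = 25.2, E = (7.93, 7.96). ∠SEG = 100.9° gives EG at -54.9° from the x-axis; with |EG| = 8.7, G = (12.9, 0.837). ∠EGB = 94.4° gives GB at -140° from the x-axis; with |GB| = 23.5, B = (-5.20, -14.1). Then |ZB| = |B − Z| = 15.9.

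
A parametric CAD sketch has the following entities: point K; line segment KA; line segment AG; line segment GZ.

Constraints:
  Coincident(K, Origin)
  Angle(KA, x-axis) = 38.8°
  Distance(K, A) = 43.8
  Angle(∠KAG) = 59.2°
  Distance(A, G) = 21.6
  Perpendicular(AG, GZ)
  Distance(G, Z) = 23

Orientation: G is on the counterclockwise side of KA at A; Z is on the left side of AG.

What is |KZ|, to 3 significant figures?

14.6

K is at the origin; KA runs at 38.8° with length 43.8, so A = 43.8·(cos 38.8°, sin 38.8°) = (34.1, 27.4). ∠KAG = 59.2°, so AG runs at 38.8° + (180° − 59.2°) = 160° from the x-axis; with |AG| = 21.6, G = A + 21.6·(cos 160°, sin 160°) = (13.9, 35.0). AG ⟂ GZ; with |GZ| = 23.0 on the left of AG, Z = G + 23.0·(-0.349, -0.937) = (5.87, 13.4). Then |KZ| = |Z − K| = 14.6.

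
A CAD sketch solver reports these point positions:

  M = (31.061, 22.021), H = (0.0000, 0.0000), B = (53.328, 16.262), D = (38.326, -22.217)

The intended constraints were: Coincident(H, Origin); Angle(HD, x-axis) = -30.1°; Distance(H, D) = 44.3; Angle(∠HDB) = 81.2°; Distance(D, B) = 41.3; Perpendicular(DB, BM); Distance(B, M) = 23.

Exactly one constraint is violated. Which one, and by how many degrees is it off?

Perpendicular(DB, BM) — off by 6.80°.

H = (0.00, 0.00) ✓; HD at -30.10° ✓; |HD| = 44.30 ✓; ∠HDB = 81.20° ✓; |DB| = 41.30 ✓; ∠(DB, BM) = 96.80° ✗; |BM| = 23.00 ✓.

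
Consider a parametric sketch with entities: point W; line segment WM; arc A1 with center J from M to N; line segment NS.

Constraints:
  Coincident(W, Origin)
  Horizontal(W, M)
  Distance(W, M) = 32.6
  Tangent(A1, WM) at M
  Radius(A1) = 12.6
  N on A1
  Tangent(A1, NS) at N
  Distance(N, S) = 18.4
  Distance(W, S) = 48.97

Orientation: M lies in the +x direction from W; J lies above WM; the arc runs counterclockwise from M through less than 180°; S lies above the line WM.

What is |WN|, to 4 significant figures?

47.45

Checks: |JN| = 12.60 ✓; ∠(JN, NS) = 90.00° ✓; |NS| = 18.40 ✓; |WS| = 48.97 ✓.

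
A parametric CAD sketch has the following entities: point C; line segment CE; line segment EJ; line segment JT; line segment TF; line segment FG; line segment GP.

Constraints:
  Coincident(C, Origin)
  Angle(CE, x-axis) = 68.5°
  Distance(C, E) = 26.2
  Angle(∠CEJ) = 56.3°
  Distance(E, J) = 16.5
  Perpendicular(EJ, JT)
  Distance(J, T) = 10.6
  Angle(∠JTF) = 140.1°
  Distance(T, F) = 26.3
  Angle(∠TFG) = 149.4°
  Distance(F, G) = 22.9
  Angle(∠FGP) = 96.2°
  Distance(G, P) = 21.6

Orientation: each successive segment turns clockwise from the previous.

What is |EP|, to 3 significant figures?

36.6

C is at the origin; CE runs at 68.5° with length 26.2, so E = (9.60, 24.4). ∠CEJ = 56.3° gives EJ at -55.2° from the x-axis; with |EJ| = 16.5, J = (19.0, 10.8). EJ is perpendicular to JT, so JT runs at -145°; with |JT| = 10.6, T = (10.3, 4.78). ∠JTF = 140.1° gives TF at 175° from the x-axis; with |TF| = 26.3, F = (-15.9, 7.12). ∠TFG = 149.4° gives FG at 144° from the x-axis; with |FG| = 22.9, G = (-34.5, 20.5). ∠FGP = 96.2° gives GP at 60.5° from the x-axis; with |GP| = 21.6, P = (-23.8, 39.3). Then |EP| = |P − E| = 36.6.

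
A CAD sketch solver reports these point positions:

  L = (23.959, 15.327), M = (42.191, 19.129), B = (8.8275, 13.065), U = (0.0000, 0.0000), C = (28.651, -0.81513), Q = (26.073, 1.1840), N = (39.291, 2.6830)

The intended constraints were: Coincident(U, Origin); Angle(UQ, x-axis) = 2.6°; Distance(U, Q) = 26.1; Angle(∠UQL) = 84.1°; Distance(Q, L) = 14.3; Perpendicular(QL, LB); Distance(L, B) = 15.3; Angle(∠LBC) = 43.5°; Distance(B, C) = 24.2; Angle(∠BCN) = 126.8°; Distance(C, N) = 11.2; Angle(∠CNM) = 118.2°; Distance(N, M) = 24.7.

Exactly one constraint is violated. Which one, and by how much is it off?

Distance(N, M) = 24.7 — off by 8.00.

U = (0.00, 0.00) ✓; UQ at 2.600° ✓; |UQ| = 26.10 ✓; ∠UQL = 84.10° ✓; |QL| = 14.30 ✓; ∠(QL, LB) = 90.00° ✓; |LB| = 15.30 ✓; ∠LBC = 43.50° ✓; |BC| = 24.20 ✓; ∠BCN = 126.8° ✓; |CN| = 11.20 ✓; ∠CNM = 118.2° ✓; |NM| = 16.70 ✗.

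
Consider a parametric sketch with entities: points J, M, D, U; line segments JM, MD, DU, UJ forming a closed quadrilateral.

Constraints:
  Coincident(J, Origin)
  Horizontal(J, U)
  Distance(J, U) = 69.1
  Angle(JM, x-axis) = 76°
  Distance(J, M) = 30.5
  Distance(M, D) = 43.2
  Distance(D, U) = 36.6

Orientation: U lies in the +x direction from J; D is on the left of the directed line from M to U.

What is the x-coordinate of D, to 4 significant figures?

50.53

J is at the origin; J and U share the same y with |JU| = 69.1 and U in +x, so U = (69.1, 0). JM runs at 76.0° with |JM| = 30.5, so M = (7.379, 29.59). D is determined by |MD| = 43.2 and |DU| = 36.6 together: it lies at the intersection of circle(M, 43.2) and circle(U, 36.6). With |MU| = 68.45, the foot of the radical line on MU is 38.07 from M and the perpendicular offset is √(43.2² − 38.07²) = 20.41. Taking the left-of-MU solution: D = (50.53, 31.54).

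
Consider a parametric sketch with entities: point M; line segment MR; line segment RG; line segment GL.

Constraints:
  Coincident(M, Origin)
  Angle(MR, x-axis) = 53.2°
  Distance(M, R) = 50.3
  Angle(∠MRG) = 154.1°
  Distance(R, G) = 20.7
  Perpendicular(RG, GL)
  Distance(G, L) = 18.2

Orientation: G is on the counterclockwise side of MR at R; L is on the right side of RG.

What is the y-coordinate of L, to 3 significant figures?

57.2

∠MRG = 154.1°, so RG runs at 53.2° + (180° − 154.1°) = 79.1° from the x-axis; with |RG| = 20.7, G = R + 20.7·(cos 79.1°, sin 79.1°) = (34.0, 60.6). The perpendicularity gives GL at right angles to RG; with |GL| = 18.2 on the right of RG, L = G + 18.2·(0.982, -0.189) = (51.9, 57.2). So L.y = 57.2.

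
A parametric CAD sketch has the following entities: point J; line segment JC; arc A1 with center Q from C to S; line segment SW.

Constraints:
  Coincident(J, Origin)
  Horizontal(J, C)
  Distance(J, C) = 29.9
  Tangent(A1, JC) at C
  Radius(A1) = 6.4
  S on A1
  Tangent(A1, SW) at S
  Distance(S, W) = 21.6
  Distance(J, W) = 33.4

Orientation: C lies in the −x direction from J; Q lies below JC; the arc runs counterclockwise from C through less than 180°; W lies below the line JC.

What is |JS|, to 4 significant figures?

36.25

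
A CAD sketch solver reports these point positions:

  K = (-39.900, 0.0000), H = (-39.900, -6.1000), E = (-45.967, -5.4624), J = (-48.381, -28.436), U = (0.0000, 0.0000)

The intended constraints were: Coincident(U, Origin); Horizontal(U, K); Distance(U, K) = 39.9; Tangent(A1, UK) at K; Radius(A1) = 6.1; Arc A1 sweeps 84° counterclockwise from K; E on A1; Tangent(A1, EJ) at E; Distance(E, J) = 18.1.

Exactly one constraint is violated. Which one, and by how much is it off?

Distance(E, J) = 18.1 — off by 5.00.

U = (0.00, 0.00) ✓; U.y = 0.00, K.y = 0.00 ✓; |UK| = 39.90 ✓; ∠(HK, KU) = 90.00° ✓; |HK| = 6.100 ✓; bearing(H→E) − bearing(H→K) = 84.00° ✓; |HE| = 6.100 ✓; ∠(HE, EJ) = 90.00° ✓; |EJ| = 23.10 ✗.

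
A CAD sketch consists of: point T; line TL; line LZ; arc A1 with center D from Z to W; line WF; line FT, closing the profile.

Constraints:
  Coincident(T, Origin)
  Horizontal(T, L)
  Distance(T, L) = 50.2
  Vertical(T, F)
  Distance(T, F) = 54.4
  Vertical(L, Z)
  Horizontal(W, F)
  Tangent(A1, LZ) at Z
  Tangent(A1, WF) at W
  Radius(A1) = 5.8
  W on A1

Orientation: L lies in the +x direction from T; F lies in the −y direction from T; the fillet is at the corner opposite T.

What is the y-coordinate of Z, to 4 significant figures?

-48.60

T is at the origin; T and L share the same y with |TL| = 50.2 and L on the +x side, so L = (50.20, 0.000). T and F share the same x with |TF| = 54.4 and F on the −y side, so F = (0.000, -54.40). The virtual corner opposite T is at (50.20, -54.40). A1 meets LZ tangentially, so DZ is at right angles to LZ and A1 meets WF tangentially, so DW is at right angles to WF, with radius 5.8, so the center D sits 5.8 in from both sides at D = (44.40, -48.60). That places the tangent points at Z = (50.20, -48.60) on LZ and W = (44.40, -54.40) on WF. So Z.y = -48.60.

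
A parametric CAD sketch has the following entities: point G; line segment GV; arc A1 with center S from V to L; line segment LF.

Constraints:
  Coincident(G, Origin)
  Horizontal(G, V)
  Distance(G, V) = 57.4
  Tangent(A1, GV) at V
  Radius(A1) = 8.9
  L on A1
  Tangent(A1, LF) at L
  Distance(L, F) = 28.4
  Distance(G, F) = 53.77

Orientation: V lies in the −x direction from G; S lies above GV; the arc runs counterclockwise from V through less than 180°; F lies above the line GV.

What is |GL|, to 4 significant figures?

49.24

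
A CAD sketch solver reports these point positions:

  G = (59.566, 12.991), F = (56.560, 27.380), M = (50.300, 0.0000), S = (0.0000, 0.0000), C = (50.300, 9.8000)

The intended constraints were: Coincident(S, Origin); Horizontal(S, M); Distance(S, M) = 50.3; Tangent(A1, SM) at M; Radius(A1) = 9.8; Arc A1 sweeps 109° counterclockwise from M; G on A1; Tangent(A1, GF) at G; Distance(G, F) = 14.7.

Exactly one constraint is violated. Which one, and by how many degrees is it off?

Tangent(A1, GF) at G — off by 7.20°.

S = (0.00, 0.00) ✓; S.y = 0.00, M.y = 0.00 ✓; |SM| = 50.30 ✓; ∠(CM, MS) = 90.00° ✓; |CM| = 9.800 ✓; bearing(C→G) − bearing(C→M) = 109.0° ✓; |CG| = 9.800 ✓; ∠(CG, GF) = 97.20° ✗; |GF| = 14.70 ✓.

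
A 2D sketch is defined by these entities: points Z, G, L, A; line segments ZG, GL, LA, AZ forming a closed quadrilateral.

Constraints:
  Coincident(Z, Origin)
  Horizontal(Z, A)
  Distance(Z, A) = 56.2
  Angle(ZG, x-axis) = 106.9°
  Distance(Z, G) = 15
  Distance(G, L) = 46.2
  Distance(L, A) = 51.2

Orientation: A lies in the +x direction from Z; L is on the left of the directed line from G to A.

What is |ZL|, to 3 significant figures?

54.0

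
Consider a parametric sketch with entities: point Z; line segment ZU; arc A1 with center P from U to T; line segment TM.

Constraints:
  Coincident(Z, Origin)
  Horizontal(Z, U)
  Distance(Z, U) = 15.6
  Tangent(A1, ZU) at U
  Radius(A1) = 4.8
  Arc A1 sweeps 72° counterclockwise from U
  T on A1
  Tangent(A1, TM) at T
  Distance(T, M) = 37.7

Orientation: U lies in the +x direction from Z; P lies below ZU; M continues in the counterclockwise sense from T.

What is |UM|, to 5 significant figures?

42.395

On A1, U sits at bearing 90° from P; a 72° counterclockwise sweep puts T at bearing 162°, so T = P + 4.8·(cos 162°, sin 162°) = (11.035, -3.3167). Tangency of A1 to TM means the radius PT is perpendicular to TM, so TM runs along (−sin 162°, cos 162°); with |TM| = 37.7, M = (-0.61501, -39.172). Then |UM| = |M − U| = 42.395.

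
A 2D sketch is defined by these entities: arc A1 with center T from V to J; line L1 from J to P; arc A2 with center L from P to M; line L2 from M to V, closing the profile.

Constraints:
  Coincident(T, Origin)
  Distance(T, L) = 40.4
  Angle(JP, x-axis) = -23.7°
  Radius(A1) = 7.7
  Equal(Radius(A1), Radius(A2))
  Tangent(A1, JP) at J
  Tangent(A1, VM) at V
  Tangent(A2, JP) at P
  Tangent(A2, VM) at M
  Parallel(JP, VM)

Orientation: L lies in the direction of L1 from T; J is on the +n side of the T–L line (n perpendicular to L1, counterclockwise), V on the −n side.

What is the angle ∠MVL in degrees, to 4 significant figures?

10.79°

The slot axis is L1's direction at -23.7°, so u = (cos -23.7°, sin -23.7°) = (0.9157, -0.4019) and n = (−sin -23.7°, cos -23.7°) = (0.4019, 0.9157). T is at the origin and L lies 40.4 along u from T, so L = 40.4·u = (36.99, -16.24). Tangency of A1 to both parallel lines with radius 7.7 puts J and V at T ± 7.7·n: J = (3.095, 7.051), V = (-3.095, -7.051). Equal radii place P and M the same way about L: P = L + 7.7·n = (40.09, -9.188), M = L − 7.7·n = (33.90, -23.29). Then cos ∠MVL = VM·VL / (|VM||VL|), giving 10.79°.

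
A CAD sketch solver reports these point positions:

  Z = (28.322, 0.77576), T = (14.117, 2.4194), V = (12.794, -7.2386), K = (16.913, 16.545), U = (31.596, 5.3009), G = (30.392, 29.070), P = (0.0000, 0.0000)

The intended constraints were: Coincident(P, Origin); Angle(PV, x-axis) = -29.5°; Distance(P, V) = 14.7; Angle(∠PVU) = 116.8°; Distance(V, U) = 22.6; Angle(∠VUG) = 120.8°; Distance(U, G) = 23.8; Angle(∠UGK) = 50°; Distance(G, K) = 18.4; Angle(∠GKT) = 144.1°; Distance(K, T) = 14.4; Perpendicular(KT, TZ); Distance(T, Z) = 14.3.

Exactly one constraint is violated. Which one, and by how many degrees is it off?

Perpendicular(KT, TZ) — off by 4.60°.

P = (0.00, 0.00) ✓; PV at -29.50° ✓; |PV| = 14.70 ✓; ∠PVU = 116.8° ✓; |VU| = 22.60 ✓; ∠VUG = 120.8° ✓; |UG| = 23.80 ✓; ∠UGK = 50.00° ✓; |GK| = 18.40 ✓; ∠GKT = 144.1° ✓; |KT| = 14.40 ✓; ∠(KT, TZ) = 94.60° ✗; |TZ| = 14.30 ✓.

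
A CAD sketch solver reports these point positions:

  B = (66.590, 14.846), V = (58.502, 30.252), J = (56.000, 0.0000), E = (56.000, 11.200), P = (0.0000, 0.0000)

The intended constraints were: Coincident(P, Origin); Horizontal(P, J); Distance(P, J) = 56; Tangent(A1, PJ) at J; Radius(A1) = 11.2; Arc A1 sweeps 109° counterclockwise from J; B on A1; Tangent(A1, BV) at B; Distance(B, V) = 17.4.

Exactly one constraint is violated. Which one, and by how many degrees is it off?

Tangent(A1, BV) at B — off by 8.70°.

P = (0.00, 0.00) ✓; P.y = 0.00, J.y = 0.00 ✓; |PJ| = 56.00 ✓; ∠(EJ, JP) = 90.00° ✓; |EJ| = 11.20 ✓; bearing(E→B) − bearing(E→J) = 109.0° ✓; |EB| = 11.20 ✓; ∠(EB, BV) = 81.30° ✗; |BV| = 17.40 ✓.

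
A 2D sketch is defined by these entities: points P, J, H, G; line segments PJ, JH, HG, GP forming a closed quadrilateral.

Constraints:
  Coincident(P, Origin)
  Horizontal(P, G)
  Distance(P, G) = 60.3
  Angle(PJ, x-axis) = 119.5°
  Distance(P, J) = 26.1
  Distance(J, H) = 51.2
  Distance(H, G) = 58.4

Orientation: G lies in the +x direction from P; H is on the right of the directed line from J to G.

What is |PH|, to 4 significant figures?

25.43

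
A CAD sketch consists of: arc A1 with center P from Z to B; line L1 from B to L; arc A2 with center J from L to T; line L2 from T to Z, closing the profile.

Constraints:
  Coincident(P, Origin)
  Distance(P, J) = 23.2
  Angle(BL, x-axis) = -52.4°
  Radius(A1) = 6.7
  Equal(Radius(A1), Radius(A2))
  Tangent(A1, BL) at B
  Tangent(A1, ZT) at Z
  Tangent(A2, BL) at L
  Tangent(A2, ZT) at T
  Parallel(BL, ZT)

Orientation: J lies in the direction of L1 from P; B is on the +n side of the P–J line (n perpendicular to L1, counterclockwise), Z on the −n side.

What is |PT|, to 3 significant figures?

24.1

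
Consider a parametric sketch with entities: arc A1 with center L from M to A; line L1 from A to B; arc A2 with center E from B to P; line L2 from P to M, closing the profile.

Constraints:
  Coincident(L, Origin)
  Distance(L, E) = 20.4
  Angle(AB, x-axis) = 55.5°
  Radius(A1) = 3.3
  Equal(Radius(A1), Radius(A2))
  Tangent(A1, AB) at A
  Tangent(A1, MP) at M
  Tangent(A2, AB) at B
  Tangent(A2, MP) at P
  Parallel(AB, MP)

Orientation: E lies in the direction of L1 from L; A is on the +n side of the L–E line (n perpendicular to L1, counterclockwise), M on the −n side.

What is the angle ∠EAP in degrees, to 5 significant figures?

8.7391°

The slot axis is L1's direction at 55.5°, so u = (cos 55.5°, sin 55.5°) = (0.56641, 0.82413) and n = (−sin 55.5°, cos 55.5°) = (-0.82413, 0.56641). L is at the origin and E lies 20.4 along u from L, so E = 20.4·u = (11.555, 16.812). Tangency of A1 to both parallel lines with radius 3.3 puts A and M at L ± 3.3·n: A = (-2.7196, 1.8691), M = (2.7196, -1.8691). Equal radii place B and P the same way about E: B = E + 3.3·n = (8.8351, 18.681), P = E − 3.3·n = (14.274, 14.943). Then cos ∠EAP = AE·AP / (|AE||AP|), giving 8.7391°.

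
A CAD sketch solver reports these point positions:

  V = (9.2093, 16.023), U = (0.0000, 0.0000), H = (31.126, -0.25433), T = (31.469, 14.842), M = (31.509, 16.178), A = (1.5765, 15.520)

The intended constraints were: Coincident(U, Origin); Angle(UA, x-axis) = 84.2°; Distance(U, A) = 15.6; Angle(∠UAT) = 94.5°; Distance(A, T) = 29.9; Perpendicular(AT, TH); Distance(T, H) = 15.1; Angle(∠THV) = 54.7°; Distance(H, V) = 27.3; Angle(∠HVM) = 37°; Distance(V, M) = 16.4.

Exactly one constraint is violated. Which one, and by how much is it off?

Distance(V, M) = 16.4 — off by 5.90.

U = (0.00, 0.00) ✓; UA at 84.20° ✓; |UA| = 15.60 ✓; ∠UAT = 94.50° ✓; |AT| = 29.90 ✓; ∠(AT, TH) = 90.00° ✓; |TH| = 15.10 ✓; ∠THV = 54.70° ✓; |HV| = 27.30 ✓; ∠HVM = 37.00° ✓; |VM| = 22.30 ✗.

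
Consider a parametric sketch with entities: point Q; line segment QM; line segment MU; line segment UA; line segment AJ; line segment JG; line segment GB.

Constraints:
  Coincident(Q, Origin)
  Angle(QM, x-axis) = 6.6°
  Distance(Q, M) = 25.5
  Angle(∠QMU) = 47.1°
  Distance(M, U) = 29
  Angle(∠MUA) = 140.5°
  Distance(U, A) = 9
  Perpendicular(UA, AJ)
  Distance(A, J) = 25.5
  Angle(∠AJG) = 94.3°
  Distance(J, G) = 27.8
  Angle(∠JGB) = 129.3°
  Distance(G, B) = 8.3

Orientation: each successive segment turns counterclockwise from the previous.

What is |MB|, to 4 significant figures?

3.750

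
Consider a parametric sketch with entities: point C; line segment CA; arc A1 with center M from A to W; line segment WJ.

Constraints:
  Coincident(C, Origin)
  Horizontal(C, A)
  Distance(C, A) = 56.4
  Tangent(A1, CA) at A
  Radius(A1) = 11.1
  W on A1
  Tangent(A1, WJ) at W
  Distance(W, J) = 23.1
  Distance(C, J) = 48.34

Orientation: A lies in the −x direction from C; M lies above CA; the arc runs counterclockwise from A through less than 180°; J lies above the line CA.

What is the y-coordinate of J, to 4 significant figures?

29.35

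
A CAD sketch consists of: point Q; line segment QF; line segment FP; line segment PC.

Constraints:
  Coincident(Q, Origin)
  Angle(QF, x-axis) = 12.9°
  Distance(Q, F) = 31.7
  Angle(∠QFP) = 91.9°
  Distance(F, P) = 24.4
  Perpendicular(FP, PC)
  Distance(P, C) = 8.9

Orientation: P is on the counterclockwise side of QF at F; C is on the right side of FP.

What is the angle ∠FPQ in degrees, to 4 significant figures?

51.22°

Q is at the origin; QF runs at 12.9° with length 31.7, so F = 31.7·(cos 12.9°, sin 12.9°) = (30.90, 7.077). ∠QFP = 91.9°, so FP runs at 12.9° + (180° − 91.9°) = 101.0° from the x-axis; with |FP| = 24.4, P = F + 24.4·(cos 101.0°, sin 101.0°) = (26.24, 31.03). Then cos ∠FPQ = PF·PQ / (|PF||PQ|), giving 51.22°.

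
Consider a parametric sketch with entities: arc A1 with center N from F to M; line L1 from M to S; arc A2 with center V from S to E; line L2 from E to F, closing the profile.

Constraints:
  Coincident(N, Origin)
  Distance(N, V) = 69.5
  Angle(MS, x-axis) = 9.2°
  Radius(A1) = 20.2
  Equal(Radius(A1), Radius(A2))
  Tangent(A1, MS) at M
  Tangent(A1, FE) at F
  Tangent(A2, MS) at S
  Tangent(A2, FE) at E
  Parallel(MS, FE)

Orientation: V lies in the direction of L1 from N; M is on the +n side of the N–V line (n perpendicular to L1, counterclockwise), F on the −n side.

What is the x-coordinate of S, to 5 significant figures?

65.376

The slot axis is L1's direction at 9.2°, so u = (cos 9.2°, sin 9.2°) = (0.98714, 0.15988) and n = (−sin 9.2°, cos 9.2°) = (-0.15988, 0.98714). N is at the origin and V lies 69.5 along u from N, so V = 69.5·u = (68.606, 11.112). Tangency of A1 to both parallel lines with radius 20.2 puts M and F at N ± 20.2·n: M = (-3.2296, 19.940), F = (3.2296, -19.940). Equal radii place S and E the same way about V: S = V + 20.2·n = (65.376, 31.052), E = V − 20.2·n = (71.836, -8.8284). So S.x = 65.376.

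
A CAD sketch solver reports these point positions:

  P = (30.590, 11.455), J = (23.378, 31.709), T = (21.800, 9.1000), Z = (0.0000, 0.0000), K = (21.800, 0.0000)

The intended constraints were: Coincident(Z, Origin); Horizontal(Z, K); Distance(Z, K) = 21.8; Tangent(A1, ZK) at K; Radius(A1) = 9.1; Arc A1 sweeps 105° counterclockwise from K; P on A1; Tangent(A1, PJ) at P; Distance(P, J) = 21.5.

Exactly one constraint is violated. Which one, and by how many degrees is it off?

Tangent(A1, PJ) at P — off by 4.60°.

Z = (0.00, 0.00) ✓; Z.y = 0.00, K.y = 0.00 ✓; |ZK| = 21.80 ✓; ∠(TK, KZ) = 90.00° ✓; |TK| = 9.100 ✓; bearing(T→P) − bearing(T→K) = 105.0° ✓; |TP| = 9.100 ✓; ∠(TP, PJ) = 85.40° ✗; |PJ| = 21.50 ✓.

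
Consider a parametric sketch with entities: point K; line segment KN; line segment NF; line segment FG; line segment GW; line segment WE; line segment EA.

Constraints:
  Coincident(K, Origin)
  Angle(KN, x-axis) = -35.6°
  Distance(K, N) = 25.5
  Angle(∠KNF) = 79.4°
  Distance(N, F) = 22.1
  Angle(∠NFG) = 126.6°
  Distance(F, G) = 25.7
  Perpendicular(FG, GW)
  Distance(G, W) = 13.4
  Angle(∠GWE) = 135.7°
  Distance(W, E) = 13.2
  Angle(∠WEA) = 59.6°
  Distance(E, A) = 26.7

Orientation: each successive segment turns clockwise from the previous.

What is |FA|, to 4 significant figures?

9.873

∠GWE = 135.7° gives WE at 36.10° from the x-axis; with |WE| = 13.2, E = (-7.657, -4.865). ∠WEA = 59.6° gives EA at -84.30° from the x-axis; with |EA| = 26.7, A = (-5.005, -31.43). Then |FA| = |A − F| = 9.873.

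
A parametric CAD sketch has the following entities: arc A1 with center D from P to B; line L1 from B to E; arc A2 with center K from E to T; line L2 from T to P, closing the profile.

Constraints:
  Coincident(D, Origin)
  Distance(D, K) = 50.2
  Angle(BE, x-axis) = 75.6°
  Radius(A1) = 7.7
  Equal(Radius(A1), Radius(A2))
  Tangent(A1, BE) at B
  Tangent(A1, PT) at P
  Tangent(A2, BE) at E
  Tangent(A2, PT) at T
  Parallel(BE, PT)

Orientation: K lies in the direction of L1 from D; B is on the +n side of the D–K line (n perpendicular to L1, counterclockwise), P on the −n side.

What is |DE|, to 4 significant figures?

50.79

The slot axis is L1's direction at 75.6°, so u = (cos 75.6°, sin 75.6°) = (0.2487, 0.9686) and n = (−sin 75.6°, cos 75.6°) = (-0.9686, 0.2487). D is at the origin and K lies 50.2 along u from D, so K = 50.2·u = (12.48, 48.62). Tangency of A1 to both parallel lines with radius 7.7 puts B and P at D ± 7.7·n: B = (-7.458, 1.915), P = (7.458, -1.915). Equal radii place E and T the same way about K: E = K + 7.7·n = (5.026, 50.54), T = K − 7.7·n = (19.94, 46.71). Then |DE| = |E − D| = 50.79.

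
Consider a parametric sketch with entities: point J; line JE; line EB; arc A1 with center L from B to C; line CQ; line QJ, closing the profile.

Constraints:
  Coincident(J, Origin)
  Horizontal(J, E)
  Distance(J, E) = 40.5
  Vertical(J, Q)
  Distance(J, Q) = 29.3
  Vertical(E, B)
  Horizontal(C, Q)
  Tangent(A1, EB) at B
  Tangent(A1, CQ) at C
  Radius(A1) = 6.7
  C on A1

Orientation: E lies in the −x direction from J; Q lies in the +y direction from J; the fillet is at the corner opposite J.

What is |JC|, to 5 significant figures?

44.732

J is at the origin; J and E share the same y with |JE| = 40.5 and E on the −x side, so E = (-40.500, 0.0000). J and Q share the same x with |JQ| = 29.3 and Q on the +y side, so Q = (0.0000, 29.300). The virtual corner opposite J is at (-40.500, 29.300). Tangency of A1 to EB means the radius LB is perpendicular to EB and since A1 is tangent to CQ there, LC ⟂ CQ, with radius 6.7, so the center L sits 6.7 in from both sides at L = (-33.800, 22.600). That places the tangent points at B = (-40.500, 22.600) on EB and C = (-33.800, 29.300) on CQ. Then |JC| = |C − J| = 44.732.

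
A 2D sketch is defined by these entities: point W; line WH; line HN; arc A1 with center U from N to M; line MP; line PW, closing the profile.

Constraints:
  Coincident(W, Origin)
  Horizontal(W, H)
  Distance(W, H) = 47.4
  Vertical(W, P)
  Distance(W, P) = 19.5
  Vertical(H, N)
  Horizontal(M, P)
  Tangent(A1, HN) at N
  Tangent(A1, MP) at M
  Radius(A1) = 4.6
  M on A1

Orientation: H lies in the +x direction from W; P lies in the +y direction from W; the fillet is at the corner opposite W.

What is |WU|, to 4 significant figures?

45.32

W is at the origin; WH is horizontal with |WH| = 47.4 and H on the +x side, so H = (47.40, 0.000). W and P share the same x with |WP| = 19.5 and P on the +y side, so P = (0.000, 19.50). The virtual corner opposite W is at (47.40, 19.50). The tangent condition forces UN to be normal to HN and since A1 is tangent to MP there, UM ⟂ MP, with radius 4.6, so the center U sits 4.6 in from both sides at U = (42.80, 14.90). Then |WU| = |U − W| = 45.32.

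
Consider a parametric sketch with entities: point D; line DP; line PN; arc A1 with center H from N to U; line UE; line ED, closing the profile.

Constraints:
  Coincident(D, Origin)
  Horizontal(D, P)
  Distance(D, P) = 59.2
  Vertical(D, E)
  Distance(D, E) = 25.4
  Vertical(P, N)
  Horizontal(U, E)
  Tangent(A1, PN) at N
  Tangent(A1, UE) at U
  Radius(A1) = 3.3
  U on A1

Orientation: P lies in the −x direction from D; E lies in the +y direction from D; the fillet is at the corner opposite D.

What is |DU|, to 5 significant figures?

61.400

The virtual corner opposite D is at (-59.200, 25.400). A1 meets PN tangentially, so HN is at right angles to PN and tangency of A1 to UE means the radius HU is perpendicular to UE, with radius 3.3, so the center H sits 3.3 in from both sides at H = (-55.900, 22.100). That places the tangent points at N = (-59.200, 22.100) on PN and U = (-55.900, 25.400) on UE. Then |DU| = |U − D| = 61.400.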